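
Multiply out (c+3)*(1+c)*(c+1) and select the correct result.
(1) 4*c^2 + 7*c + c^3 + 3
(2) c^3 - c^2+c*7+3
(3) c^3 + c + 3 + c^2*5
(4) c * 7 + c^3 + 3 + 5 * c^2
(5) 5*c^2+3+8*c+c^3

Expanding (c+3)*(1+c)*(c+1):
= c * 7 + c^3 + 3 + 5 * c^2
4) c * 7 + c^3 + 3 + 5 * c^2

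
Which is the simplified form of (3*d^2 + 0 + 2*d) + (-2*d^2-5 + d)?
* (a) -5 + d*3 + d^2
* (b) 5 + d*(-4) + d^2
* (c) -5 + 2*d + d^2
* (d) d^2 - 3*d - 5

Adding the polynomials and combining like terms:
(3*d^2 + 0 + 2*d) + (-2*d^2 - 5 + d)
= -5 + d*3 + d^2
a) -5 + d*3 + d^2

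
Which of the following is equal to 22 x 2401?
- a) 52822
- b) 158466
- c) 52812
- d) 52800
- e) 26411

22 * 2401 = 52822
a) 52822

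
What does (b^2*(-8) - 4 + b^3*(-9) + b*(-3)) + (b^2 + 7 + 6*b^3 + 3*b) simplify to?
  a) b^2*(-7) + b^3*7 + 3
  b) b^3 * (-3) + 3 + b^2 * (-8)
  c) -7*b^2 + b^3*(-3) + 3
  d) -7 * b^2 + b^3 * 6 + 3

Adding the polynomials and combining like terms:
(b^2*(-8) - 4 + b^3*(-9) + b*(-3)) + (b^2 + 7 + 6*b^3 + 3*b)
= -7*b^2 + b^3*(-3) + 3
c) -7*b^2 + b^3*(-3) + 3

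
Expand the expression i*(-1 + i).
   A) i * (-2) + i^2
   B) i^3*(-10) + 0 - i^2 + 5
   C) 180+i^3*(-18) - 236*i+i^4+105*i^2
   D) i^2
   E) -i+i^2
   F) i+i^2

Expanding i*(-1 + i):
= -i+i^2
E) -i+i^2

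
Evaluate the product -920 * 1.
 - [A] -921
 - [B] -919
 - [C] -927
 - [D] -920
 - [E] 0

-920 * 1 = -920
D) -920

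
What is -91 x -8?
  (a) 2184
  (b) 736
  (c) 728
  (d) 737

-91 * -8 = 728
c) 728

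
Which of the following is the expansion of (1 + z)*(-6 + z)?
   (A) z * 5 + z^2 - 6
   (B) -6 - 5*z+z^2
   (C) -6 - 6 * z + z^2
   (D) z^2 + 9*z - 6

Expanding (1 + z)*(-6 + z):
= -6 - 5*z+z^2
B) -6 - 5*z+z^2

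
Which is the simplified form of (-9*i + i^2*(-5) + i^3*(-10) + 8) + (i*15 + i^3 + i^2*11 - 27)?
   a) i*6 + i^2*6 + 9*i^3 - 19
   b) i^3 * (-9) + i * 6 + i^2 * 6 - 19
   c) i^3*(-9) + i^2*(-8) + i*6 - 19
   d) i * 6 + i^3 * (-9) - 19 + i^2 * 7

Adding the polynomials and combining like terms:
(-9*i + i^2*(-5) + i^3*(-10) + 8) + (i*15 + i^3 + i^2*11 - 27)
= i^3 * (-9) + i * 6 + i^2 * 6 - 19
b) i^3 * (-9) + i * 6 + i^2 * 6 - 19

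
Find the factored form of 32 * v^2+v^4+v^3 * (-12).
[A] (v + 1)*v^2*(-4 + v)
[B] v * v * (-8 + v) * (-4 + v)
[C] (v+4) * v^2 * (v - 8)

We need to factor 32 * v^2+v^4+v^3 * (-12).
The factored form is v * v * (-8 + v) * (-4 + v).
B) v * v * (-8 + v) * (-4 + v)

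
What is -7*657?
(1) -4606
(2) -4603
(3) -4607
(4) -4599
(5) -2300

-7 * 657 = -4599
4) -4599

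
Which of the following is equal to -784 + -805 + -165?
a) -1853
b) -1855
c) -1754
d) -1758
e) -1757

First: -784 + -805 = -1589
Then: -1589 + -165 = -1754
c) -1754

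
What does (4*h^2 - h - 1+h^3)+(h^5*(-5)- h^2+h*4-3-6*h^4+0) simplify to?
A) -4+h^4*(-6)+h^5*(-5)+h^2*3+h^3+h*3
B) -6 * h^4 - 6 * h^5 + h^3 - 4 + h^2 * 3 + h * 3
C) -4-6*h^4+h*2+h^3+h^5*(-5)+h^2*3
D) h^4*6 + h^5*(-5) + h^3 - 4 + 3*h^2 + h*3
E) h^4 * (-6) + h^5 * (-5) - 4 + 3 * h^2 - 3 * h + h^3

Adding the polynomials and combining like terms:
(4*h^2 - h - 1 + h^3) + (h^5*(-5) - h^2 + h*4 - 3 - 6*h^4 + 0)
= -4+h^4*(-6)+h^5*(-5)+h^2*3+h^3+h*3
A) -4+h^4*(-6)+h^5*(-5)+h^2*3+h^3+h*3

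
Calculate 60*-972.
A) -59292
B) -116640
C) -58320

60 * -972 = -58320
C) -58320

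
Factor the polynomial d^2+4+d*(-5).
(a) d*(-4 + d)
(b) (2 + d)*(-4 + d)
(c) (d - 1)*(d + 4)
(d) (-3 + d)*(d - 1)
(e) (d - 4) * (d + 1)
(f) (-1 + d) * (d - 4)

We need to factor d^2+4+d*(-5).
The factored form is (-1 + d) * (d - 4).
f) (-1 + d) * (d - 4)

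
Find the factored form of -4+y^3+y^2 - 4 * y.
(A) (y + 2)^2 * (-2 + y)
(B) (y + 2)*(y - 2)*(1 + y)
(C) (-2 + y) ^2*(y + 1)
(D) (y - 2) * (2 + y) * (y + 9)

We need to factor -4+y^3+y^2 - 4 * y.
The factored form is (y + 2)*(y - 2)*(1 + y).
B) (y + 2)*(y - 2)*(1 + y)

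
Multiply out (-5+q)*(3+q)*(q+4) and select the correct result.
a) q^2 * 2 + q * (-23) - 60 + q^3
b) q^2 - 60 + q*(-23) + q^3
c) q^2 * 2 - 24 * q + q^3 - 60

Expanding (-5+q)*(3+q)*(q+4):
= q^2 * 2 + q * (-23) - 60 + q^3
a) q^2 * 2 + q * (-23) - 60 + q^3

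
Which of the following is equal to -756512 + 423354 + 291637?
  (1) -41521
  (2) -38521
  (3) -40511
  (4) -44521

First: -756512 + 423354 = -333158
Then: -333158 + 291637 = -41521
1) -41521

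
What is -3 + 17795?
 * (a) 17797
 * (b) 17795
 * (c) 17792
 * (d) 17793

-3 + 17795 = 17792
c) 17792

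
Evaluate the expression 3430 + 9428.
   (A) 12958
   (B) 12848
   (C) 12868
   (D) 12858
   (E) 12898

3430 + 9428 = 12858
D) 12858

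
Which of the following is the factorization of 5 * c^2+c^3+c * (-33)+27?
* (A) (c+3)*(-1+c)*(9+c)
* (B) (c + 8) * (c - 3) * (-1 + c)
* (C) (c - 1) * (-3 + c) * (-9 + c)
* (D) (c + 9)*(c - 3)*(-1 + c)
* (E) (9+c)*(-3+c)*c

We need to factor 5 * c^2+c^3+c * (-33)+27.
The factored form is (c + 9)*(c - 3)*(-1 + c).
D) (c + 9)*(c - 3)*(-1 + c)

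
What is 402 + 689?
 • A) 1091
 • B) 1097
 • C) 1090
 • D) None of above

402 + 689 = 1091
A) 1091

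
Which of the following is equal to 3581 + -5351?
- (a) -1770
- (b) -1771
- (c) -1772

3581 + -5351 = -1770
a) -1770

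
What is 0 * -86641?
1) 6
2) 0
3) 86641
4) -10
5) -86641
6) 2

0 * -86641 = 0
2) 0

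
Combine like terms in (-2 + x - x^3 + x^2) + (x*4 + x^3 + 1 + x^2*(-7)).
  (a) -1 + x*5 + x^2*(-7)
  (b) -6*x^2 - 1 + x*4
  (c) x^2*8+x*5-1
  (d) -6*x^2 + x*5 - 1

Adding the polynomials and combining like terms:
(-2 + x - x^3 + x^2) + (x*4 + x^3 + 1 + x^2*(-7))
= -6*x^2 + x*5 - 1
d) -6*x^2 + x*5 - 1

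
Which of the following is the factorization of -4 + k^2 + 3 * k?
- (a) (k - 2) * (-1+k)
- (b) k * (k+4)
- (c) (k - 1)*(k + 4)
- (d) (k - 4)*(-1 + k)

We need to factor -4 + k^2 + 3 * k.
The factored form is (k - 1)*(k + 4).
c) (k - 1)*(k + 4)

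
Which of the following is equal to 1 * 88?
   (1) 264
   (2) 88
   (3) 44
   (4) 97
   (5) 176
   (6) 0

1 * 88 = 88
2) 88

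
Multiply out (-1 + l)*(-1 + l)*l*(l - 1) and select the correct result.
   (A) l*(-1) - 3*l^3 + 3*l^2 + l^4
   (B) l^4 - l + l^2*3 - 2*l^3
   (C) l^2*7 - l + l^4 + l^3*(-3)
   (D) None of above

Expanding (-1 + l)*(-1 + l)*l*(l - 1):
= l*(-1) - 3*l^3 + 3*l^2 + l^4
A) l*(-1) - 3*l^3 + 3*l^2 + l^4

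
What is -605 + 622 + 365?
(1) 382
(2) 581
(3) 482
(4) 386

First: -605 + 622 = 17
Then: 17 + 365 = 382
1) 382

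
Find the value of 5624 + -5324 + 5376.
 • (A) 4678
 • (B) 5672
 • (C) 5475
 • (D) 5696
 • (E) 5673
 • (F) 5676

First: 5624 + -5324 = 300
Then: 300 + 5376 = 5676
F) 5676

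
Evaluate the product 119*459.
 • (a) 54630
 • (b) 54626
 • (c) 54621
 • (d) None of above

119 * 459 = 54621
c) 54621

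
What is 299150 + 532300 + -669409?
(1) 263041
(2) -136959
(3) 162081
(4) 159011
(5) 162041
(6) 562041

First: 299150 + 532300 = 831450
Then: 831450 + -669409 = 162041
5) 162041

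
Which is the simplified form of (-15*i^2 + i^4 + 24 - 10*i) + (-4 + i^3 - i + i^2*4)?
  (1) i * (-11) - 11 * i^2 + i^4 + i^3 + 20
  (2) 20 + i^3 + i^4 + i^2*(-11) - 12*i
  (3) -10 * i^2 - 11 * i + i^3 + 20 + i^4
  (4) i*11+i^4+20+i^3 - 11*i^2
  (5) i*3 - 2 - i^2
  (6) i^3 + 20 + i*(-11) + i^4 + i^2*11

Adding the polynomials and combining like terms:
(-15*i^2 + i^4 + 24 - 10*i) + (-4 + i^3 - i + i^2*4)
= i * (-11) - 11 * i^2 + i^4 + i^3 + 20
1) i * (-11) - 11 * i^2 + i^4 + i^3 + 20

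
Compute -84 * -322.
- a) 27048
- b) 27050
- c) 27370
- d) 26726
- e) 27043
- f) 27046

-84 * -322 = 27048
a) 27048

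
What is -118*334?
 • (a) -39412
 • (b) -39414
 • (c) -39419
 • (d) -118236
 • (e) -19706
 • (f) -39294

-118 * 334 = -39412
a) -39412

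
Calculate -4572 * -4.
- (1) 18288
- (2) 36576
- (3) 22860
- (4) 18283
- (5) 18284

-4572 * -4 = 18288
1) 18288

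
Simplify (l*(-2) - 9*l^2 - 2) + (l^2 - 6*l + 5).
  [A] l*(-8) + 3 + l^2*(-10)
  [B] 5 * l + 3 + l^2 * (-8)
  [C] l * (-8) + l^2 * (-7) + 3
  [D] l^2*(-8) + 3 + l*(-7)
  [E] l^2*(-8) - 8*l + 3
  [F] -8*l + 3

Adding the polynomials and combining like terms:
(l*(-2) - 9*l^2 - 2) + (l^2 - 6*l + 5)
= l^2*(-8) - 8*l + 3
E) l^2*(-8) - 8*l + 3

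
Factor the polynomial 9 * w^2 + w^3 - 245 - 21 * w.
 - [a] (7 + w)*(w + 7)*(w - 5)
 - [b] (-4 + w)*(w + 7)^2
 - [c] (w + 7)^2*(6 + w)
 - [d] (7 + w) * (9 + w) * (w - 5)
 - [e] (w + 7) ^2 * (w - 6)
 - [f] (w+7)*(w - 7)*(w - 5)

We need to factor 9 * w^2 + w^3 - 245 - 21 * w.
The factored form is (7 + w)*(w + 7)*(w - 5).
a) (7 + w)*(w + 7)*(w - 5)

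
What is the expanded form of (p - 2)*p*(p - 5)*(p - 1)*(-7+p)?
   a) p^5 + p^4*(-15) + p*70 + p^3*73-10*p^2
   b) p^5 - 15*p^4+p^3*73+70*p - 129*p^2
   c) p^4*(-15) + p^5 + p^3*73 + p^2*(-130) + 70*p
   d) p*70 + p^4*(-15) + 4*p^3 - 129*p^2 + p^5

Expanding (p - 2)*p*(p - 5)*(p - 1)*(-7+p):
= p^5 - 15*p^4+p^3*73+70*p - 129*p^2
b) p^5 - 15*p^4+p^3*73+70*p - 129*p^2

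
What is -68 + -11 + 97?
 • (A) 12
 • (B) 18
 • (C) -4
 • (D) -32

First: -68 + -11 = -79
Then: -79 + 97 = 18
B) 18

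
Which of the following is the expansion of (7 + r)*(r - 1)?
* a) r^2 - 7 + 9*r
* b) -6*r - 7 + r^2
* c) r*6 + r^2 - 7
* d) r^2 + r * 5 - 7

Expanding (7 + r)*(r - 1):
= r*6 + r^2 - 7
c) r*6 + r^2 - 7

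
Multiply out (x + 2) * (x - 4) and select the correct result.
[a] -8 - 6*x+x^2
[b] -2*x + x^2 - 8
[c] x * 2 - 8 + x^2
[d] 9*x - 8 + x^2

Expanding (x + 2) * (x - 4):
= -2*x + x^2 - 8
b) -2*x + x^2 - 8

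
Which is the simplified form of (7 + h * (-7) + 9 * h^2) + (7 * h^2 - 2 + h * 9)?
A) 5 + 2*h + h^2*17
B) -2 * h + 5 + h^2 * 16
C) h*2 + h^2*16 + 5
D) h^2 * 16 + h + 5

Adding the polynomials and combining like terms:
(7 + h*(-7) + 9*h^2) + (7*h^2 - 2 + h*9)
= h*2 + h^2*16 + 5
C) h*2 + h^2*16 + 5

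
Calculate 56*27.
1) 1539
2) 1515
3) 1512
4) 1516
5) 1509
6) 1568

56 * 27 = 1512
3) 1512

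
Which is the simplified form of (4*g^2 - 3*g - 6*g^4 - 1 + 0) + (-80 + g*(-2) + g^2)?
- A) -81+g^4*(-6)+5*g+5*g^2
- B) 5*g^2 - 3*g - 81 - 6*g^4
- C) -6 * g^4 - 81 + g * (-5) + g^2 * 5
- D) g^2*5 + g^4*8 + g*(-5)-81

Adding the polynomials and combining like terms:
(4*g^2 - 3*g - 6*g^4 - 1 + 0) + (-80 + g*(-2) + g^2)
= -6 * g^4 - 81 + g * (-5) + g^2 * 5
C) -6 * g^4 - 81 + g * (-5) + g^2 * 5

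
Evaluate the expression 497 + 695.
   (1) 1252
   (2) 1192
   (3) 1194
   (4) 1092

497 + 695 = 1192
2) 1192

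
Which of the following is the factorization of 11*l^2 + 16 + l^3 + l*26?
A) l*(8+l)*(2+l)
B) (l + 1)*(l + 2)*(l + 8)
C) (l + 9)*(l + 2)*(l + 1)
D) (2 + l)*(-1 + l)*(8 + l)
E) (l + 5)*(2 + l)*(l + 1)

We need to factor 11*l^2 + 16 + l^3 + l*26.
The factored form is (l + 1)*(l + 2)*(l + 8).
B) (l + 1)*(l + 2)*(l + 8)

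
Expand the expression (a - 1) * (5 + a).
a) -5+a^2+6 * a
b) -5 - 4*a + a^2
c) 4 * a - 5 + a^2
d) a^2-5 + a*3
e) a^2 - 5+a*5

Expanding (a - 1) * (5 + a):
= 4 * a - 5 + a^2
c) 4 * a - 5 + a^2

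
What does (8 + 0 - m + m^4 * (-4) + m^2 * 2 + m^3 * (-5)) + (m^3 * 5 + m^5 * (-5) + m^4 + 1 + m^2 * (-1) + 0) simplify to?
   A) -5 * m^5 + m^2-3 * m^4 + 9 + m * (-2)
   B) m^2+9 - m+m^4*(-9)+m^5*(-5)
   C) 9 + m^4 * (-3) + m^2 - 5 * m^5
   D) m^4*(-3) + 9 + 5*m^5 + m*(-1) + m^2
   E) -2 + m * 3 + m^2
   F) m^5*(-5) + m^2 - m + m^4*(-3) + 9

Adding the polynomials and combining like terms:
(8 + 0 - m + m^4*(-4) + m^2*2 + m^3*(-5)) + (m^3*5 + m^5*(-5) + m^4 + 1 + m^2*(-1) + 0)
= m^5*(-5) + m^2 - m + m^4*(-3) + 9
F) m^5*(-5) + m^2 - m + m^4*(-3) + 9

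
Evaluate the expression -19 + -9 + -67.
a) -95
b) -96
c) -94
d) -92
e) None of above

First: -19 + -9 = -28
Then: -28 + -67 = -95
a) -95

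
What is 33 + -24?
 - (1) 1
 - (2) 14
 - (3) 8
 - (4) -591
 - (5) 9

33 + -24 = 9
5) 9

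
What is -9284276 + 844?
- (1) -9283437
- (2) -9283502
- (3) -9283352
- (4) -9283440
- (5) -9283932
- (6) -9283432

-9284276 + 844 = -9283432
6) -9283432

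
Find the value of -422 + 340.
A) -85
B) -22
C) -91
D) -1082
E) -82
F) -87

-422 + 340 = -82
E) -82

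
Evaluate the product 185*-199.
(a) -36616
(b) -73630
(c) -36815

185 * -199 = -36815
c) -36815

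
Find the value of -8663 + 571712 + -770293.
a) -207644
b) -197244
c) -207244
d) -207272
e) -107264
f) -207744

First: -8663 + 571712 = 563049
Then: 563049 + -770293 = -207244
c) -207244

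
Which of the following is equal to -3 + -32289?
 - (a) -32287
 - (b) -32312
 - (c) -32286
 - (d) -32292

-3 + -32289 = -32292
d) -32292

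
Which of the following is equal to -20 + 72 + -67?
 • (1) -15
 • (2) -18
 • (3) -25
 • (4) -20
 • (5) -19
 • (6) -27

First: -20 + 72 = 52
Then: 52 + -67 = -15
1) -15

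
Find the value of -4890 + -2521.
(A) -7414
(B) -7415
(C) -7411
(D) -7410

-4890 + -2521 = -7411
C) -7411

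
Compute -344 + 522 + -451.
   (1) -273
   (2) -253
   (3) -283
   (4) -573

First: -344 + 522 = 178
Then: 178 + -451 = -273
1) -273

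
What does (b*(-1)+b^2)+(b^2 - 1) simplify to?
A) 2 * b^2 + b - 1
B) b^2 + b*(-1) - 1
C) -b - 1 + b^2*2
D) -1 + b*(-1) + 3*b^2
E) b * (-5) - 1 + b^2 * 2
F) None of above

Adding the polynomials and combining like terms:
(b*(-1) + b^2) + (b^2 - 1)
= -b - 1 + b^2*2
C) -b - 1 + b^2*2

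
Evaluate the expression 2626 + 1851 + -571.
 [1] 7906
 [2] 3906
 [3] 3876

First: 2626 + 1851 = 4477
Then: 4477 + -571 = 3906
2) 3906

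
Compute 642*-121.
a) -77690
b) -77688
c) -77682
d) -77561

642 * -121 = -77682
c) -77682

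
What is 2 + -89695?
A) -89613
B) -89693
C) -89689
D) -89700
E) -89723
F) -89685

2 + -89695 = -89693
B) -89693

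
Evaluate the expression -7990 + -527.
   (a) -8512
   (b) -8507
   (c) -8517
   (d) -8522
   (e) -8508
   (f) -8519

-7990 + -527 = -8517
c) -8517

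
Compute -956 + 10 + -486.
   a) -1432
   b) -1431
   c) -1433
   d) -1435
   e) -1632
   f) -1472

First: -956 + 10 = -946
Then: -946 + -486 = -1432
a) -1432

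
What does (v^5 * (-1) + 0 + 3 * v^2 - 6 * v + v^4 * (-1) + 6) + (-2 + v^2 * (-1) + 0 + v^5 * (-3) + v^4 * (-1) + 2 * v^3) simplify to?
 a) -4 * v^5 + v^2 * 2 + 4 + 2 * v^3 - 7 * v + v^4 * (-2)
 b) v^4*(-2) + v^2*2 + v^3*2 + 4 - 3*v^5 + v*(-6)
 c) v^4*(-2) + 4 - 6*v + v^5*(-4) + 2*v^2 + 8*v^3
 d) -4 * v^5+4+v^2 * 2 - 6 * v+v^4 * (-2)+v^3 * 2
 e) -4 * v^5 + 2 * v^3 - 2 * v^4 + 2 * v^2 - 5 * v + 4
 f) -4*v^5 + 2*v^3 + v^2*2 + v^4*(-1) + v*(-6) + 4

Adding the polynomials and combining like terms:
(v^5*(-1) + 0 + 3*v^2 - 6*v + v^4*(-1) + 6) + (-2 + v^2*(-1) + 0 + v^5*(-3) + v^4*(-1) + 2*v^3)
= -4 * v^5+4+v^2 * 2 - 6 * v+v^4 * (-2)+v^3 * 2
d) -4 * v^5+4+v^2 * 2 - 6 * v+v^4 * (-2)+v^3 * 2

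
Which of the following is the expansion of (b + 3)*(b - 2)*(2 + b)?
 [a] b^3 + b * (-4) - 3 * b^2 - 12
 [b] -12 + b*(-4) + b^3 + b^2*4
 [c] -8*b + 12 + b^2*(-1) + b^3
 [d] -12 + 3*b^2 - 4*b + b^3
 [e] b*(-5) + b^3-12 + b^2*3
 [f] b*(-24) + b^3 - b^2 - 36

Expanding (b + 3)*(b - 2)*(2 + b):
= -12 + 3*b^2 - 4*b + b^3
d) -12 + 3*b^2 - 4*b + b^3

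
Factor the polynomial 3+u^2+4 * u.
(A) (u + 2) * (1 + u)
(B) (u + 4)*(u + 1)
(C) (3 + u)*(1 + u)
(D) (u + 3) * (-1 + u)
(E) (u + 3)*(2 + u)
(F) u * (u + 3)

We need to factor 3+u^2+4 * u.
The factored form is (3 + u)*(1 + u).
C) (3 + u)*(1 + u)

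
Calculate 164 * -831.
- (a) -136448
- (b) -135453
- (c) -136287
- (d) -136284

164 * -831 = -136284
d) -136284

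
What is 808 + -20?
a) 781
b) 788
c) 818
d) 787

808 + -20 = 788
b) 788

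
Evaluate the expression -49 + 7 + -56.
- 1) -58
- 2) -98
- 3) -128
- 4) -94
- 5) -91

First: -49 + 7 = -42
Then: -42 + -56 = -98
2) -98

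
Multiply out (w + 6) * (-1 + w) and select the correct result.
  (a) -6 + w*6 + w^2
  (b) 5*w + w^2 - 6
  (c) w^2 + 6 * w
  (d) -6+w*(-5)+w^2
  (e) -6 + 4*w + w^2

Expanding (w + 6) * (-1 + w):
= 5*w + w^2 - 6
b) 5*w + w^2 - 6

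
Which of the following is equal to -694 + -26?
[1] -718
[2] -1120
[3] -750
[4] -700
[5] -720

-694 + -26 = -720
5) -720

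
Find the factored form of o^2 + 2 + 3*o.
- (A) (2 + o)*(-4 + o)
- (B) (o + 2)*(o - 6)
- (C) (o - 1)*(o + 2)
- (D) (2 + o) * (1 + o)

We need to factor o^2 + 2 + 3*o.
The factored form is (2 + o) * (1 + o).
D) (2 + o) * (1 + o)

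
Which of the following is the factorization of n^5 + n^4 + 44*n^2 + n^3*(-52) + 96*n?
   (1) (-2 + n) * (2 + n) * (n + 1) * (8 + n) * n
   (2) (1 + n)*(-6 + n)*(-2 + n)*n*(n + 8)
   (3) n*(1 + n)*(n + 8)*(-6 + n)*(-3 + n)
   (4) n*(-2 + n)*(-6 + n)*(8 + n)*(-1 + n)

We need to factor n^5 + n^4 + 44*n^2 + n^3*(-52) + 96*n.
The factored form is (1 + n)*(-6 + n)*(-2 + n)*n*(n + 8).
2) (1 + n)*(-6 + n)*(-2 + n)*n*(n + 8)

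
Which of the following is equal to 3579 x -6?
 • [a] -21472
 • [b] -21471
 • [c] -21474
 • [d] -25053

3579 * -6 = -21474
c) -21474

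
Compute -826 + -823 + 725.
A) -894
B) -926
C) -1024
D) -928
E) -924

First: -826 + -823 = -1649
Then: -1649 + 725 = -924
E) -924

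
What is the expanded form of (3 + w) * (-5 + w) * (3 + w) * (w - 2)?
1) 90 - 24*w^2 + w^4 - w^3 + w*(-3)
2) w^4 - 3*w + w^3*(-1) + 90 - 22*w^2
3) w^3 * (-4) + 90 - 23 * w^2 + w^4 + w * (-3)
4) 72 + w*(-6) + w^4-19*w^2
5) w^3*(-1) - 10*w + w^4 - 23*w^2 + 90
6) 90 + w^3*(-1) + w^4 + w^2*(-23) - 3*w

Expanding (3 + w) * (-5 + w) * (3 + w) * (w - 2):
= 90 + w^3*(-1) + w^4 + w^2*(-23) - 3*w
6) 90 + w^3*(-1) + w^4 + w^2*(-23) - 3*w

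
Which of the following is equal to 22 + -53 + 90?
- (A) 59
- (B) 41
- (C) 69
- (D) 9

First: 22 + -53 = -31
Then: -31 + 90 = 59
A) 59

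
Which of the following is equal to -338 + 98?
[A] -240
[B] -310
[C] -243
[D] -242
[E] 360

-338 + 98 = -240
A) -240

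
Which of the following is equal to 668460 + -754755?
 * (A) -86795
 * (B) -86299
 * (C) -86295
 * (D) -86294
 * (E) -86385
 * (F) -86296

668460 + -754755 = -86295
C) -86295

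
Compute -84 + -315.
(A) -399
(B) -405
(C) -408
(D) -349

-84 + -315 = -399
A) -399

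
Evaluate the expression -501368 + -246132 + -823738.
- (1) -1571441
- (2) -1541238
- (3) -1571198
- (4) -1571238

First: -501368 + -246132 = -747500
Then: -747500 + -823738 = -1571238
4) -1571238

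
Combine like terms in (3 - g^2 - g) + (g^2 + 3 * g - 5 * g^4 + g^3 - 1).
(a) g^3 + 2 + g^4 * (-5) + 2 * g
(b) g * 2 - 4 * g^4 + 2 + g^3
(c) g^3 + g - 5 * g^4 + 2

Adding the polynomials and combining like terms:
(3 - g^2 - g) + (g^2 + 3*g - 5*g^4 + g^3 - 1)
= g^3 + 2 + g^4 * (-5) + 2 * g
a) g^3 + 2 + g^4 * (-5) + 2 * g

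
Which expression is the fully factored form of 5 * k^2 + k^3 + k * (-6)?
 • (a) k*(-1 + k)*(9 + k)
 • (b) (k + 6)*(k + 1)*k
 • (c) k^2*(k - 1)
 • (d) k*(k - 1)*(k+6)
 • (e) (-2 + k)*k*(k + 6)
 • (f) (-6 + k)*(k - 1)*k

We need to factor 5 * k^2 + k^3 + k * (-6).
The factored form is k*(k - 1)*(k+6).
d) k*(k - 1)*(k+6)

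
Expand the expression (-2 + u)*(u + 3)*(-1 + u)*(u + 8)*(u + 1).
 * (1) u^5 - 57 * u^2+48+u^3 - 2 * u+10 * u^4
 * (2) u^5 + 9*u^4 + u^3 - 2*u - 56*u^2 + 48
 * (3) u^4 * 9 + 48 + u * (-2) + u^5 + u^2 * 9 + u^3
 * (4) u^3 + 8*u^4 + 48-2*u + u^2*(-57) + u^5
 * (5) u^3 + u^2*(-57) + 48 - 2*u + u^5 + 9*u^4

Expanding (-2 + u)*(u + 3)*(-1 + u)*(u + 8)*(u + 1):
= u^3 + u^2*(-57) + 48 - 2*u + u^5 + 9*u^4
5) u^3 + u^2*(-57) + 48 - 2*u + u^5 + 9*u^4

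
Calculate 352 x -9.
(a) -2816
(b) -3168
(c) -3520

352 * -9 = -3168
b) -3168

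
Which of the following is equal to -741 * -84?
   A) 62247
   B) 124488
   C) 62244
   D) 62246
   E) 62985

-741 * -84 = 62244
C) 62244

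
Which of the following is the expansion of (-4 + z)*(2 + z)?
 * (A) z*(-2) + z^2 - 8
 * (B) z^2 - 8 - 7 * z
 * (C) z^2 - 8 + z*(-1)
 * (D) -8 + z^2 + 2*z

Expanding (-4 + z)*(2 + z):
= z*(-2) + z^2 - 8
A) z*(-2) + z^2 - 8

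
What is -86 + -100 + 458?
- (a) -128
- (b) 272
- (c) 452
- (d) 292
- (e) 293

First: -86 + -100 = -186
Then: -186 + 458 = 272
b) 272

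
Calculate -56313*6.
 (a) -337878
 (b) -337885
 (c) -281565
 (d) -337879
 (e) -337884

-56313 * 6 = -337878
a) -337878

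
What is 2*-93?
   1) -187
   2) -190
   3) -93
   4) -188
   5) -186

2 * -93 = -186
5) -186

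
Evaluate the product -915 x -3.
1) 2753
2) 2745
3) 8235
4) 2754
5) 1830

-915 * -3 = 2745
2) 2745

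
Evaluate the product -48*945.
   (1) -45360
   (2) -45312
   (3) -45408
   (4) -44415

-48 * 945 = -45360
1) -45360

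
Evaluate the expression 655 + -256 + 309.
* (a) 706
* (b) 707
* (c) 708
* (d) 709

First: 655 + -256 = 399
Then: 399 + 309 = 708
c) 708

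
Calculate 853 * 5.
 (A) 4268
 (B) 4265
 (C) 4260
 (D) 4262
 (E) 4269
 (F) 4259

853 * 5 = 4265
B) 4265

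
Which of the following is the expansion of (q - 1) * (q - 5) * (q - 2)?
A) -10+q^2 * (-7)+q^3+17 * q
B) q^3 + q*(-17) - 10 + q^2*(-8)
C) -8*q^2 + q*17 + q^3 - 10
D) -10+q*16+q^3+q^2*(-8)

Expanding (q - 1) * (q - 5) * (q - 2):
= -8*q^2 + q*17 + q^3 - 10
C) -8*q^2 + q*17 + q^3 - 10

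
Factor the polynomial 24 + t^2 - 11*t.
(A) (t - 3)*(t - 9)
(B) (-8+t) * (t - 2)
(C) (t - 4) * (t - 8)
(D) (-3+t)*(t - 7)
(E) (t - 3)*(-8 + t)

We need to factor 24 + t^2 - 11*t.
The factored form is (t - 3)*(-8 + t).
E) (t - 3)*(-8 + t)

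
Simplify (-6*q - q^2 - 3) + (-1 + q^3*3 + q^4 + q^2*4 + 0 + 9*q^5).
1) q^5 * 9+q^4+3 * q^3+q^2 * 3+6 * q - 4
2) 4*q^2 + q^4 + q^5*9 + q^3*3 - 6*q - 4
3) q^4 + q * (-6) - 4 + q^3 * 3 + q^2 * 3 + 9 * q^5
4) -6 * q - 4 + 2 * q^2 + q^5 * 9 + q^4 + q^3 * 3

Adding the polynomials and combining like terms:
(-6*q - q^2 - 3) + (-1 + q^3*3 + q^4 + q^2*4 + 0 + 9*q^5)
= q^4 + q * (-6) - 4 + q^3 * 3 + q^2 * 3 + 9 * q^5
3) q^4 + q * (-6) - 4 + q^3 * 3 + q^2 * 3 + 9 * q^5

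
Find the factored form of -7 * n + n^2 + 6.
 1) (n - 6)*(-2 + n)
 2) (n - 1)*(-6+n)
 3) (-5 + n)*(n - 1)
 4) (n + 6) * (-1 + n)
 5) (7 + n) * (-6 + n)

We need to factor -7 * n + n^2 + 6.
The factored form is (n - 1)*(-6+n).
2) (n - 1)*(-6+n)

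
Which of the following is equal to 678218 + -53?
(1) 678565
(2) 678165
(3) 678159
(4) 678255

678218 + -53 = 678165
2) 678165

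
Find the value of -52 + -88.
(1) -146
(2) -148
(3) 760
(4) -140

-52 + -88 = -140
4) -140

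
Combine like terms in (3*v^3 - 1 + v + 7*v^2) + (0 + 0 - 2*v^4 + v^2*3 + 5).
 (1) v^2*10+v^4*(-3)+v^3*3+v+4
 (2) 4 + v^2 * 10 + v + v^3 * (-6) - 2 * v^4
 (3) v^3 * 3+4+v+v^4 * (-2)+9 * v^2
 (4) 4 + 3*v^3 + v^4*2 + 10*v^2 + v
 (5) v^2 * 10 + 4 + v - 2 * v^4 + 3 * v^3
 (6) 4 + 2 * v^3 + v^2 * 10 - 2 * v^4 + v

Adding the polynomials and combining like terms:
(3*v^3 - 1 + v + 7*v^2) + (0 + 0 - 2*v^4 + v^2*3 + 5)
= v^2 * 10 + 4 + v - 2 * v^4 + 3 * v^3
5) v^2 * 10 + 4 + v - 2 * v^4 + 3 * v^3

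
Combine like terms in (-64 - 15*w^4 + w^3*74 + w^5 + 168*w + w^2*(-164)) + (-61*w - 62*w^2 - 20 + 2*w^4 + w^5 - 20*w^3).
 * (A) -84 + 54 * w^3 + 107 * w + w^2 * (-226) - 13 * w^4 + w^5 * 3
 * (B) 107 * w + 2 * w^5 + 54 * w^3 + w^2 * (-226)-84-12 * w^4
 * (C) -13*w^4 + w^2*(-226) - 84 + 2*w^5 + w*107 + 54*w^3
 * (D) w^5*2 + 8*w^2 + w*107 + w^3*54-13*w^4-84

Adding the polynomials and combining like terms:
(-64 - 15*w^4 + w^3*74 + w^5 + 168*w + w^2*(-164)) + (-61*w - 62*w^2 - 20 + 2*w^4 + w^5 - 20*w^3)
= -13*w^4 + w^2*(-226) - 84 + 2*w^5 + w*107 + 54*w^3
C) -13*w^4 + w^2*(-226) - 84 + 2*w^5 + w*107 + 54*w^3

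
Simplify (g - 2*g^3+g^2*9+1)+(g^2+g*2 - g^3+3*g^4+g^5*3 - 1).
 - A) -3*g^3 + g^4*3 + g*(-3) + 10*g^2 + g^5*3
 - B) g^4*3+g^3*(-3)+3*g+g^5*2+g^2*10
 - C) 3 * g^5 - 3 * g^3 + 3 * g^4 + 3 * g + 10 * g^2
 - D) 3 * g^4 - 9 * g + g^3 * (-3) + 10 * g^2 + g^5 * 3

Adding the polynomials and combining like terms:
(g - 2*g^3 + g^2*9 + 1) + (g^2 + g*2 - g^3 + 3*g^4 + g^5*3 - 1)
= 3 * g^5 - 3 * g^3 + 3 * g^4 + 3 * g + 10 * g^2
C) 3 * g^5 - 3 * g^3 + 3 * g^4 + 3 * g + 10 * g^2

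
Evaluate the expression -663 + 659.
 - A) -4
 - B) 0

-663 + 659 = -4
A) -4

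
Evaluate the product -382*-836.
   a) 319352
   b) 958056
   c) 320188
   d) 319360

-382 * -836 = 319352
a) 319352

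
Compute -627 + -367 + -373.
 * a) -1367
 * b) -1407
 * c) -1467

First: -627 + -367 = -994
Then: -994 + -373 = -1367
a) -1367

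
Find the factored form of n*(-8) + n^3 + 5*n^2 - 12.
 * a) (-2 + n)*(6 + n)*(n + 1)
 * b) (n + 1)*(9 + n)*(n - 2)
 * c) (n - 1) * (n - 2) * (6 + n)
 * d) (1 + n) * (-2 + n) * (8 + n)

We need to factor n*(-8) + n^3 + 5*n^2 - 12.
The factored form is (-2 + n)*(6 + n)*(n + 1).
a) (-2 + n)*(6 + n)*(n + 1)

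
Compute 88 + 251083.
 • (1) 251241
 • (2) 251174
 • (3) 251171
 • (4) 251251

88 + 251083 = 251171
3) 251171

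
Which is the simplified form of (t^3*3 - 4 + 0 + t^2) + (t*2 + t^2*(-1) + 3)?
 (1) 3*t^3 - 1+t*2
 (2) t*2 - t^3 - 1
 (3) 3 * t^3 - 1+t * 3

Adding the polynomials and combining like terms:
(t^3*3 - 4 + 0 + t^2) + (t*2 + t^2*(-1) + 3)
= 3*t^3 - 1+t*2
1) 3*t^3 - 1+t*2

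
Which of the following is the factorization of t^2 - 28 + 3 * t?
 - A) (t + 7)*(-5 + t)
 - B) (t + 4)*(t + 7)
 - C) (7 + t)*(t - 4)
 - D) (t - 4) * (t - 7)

We need to factor t^2 - 28 + 3 * t.
The factored form is (7 + t)*(t - 4).
C) (7 + t)*(t - 4)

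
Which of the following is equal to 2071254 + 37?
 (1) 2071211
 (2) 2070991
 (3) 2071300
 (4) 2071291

2071254 + 37 = 2071291
4) 2071291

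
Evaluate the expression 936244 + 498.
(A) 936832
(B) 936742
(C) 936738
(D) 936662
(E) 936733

936244 + 498 = 936742
B) 936742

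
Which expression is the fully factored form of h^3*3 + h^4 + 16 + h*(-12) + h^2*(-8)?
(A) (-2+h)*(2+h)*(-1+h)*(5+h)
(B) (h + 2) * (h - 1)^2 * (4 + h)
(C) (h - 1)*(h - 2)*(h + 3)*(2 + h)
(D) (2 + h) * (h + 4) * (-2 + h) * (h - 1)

We need to factor h^3*3 + h^4 + 16 + h*(-12) + h^2*(-8).
The factored form is (2 + h) * (h + 4) * (-2 + h) * (h - 1).
D) (2 + h) * (h + 4) * (-2 + h) * (h - 1)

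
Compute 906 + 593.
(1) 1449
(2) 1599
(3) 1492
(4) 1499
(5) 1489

906 + 593 = 1499
4) 1499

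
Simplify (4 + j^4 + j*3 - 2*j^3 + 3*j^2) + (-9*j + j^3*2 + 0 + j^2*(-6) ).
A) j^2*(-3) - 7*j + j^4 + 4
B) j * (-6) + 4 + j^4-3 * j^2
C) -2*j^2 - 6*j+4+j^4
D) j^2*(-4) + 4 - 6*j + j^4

Adding the polynomials and combining like terms:
(4 + j^4 + j*3 - 2*j^3 + 3*j^2) + (-9*j + j^3*2 + 0 + j^2*(-6))
= j * (-6) + 4 + j^4-3 * j^2
B) j * (-6) + 4 + j^4-3 * j^2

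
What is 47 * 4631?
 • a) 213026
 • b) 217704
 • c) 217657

47 * 4631 = 217657
c) 217657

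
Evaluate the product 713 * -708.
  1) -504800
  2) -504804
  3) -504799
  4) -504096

713 * -708 = -504804
2) -504804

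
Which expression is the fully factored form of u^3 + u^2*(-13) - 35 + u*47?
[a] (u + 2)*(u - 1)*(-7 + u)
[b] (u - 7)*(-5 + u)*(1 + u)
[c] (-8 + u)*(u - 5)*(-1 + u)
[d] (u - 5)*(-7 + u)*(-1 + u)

We need to factor u^3 + u^2*(-13) - 35 + u*47.
The factored form is (u - 5)*(-7 + u)*(-1 + u).
d) (u - 5)*(-7 + u)*(-1 + u)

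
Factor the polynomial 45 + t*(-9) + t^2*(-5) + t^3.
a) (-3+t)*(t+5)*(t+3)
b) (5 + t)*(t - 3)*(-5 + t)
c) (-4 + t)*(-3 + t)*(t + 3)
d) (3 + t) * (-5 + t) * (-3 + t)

We need to factor 45 + t*(-9) + t^2*(-5) + t^3.
The factored form is (3 + t) * (-5 + t) * (-3 + t).
d) (3 + t) * (-5 + t) * (-3 + t)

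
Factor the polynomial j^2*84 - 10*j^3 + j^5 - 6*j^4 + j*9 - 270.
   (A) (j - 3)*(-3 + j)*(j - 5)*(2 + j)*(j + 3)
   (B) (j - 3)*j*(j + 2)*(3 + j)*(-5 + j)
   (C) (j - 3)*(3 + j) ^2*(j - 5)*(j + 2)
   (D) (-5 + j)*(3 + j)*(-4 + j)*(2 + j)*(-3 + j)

We need to factor j^2*84 - 10*j^3 + j^5 - 6*j^4 + j*9 - 270.
The factored form is (j - 3)*(-3 + j)*(j - 5)*(2 + j)*(j + 3).
A) (j - 3)*(-3 + j)*(j - 5)*(2 + j)*(j + 3)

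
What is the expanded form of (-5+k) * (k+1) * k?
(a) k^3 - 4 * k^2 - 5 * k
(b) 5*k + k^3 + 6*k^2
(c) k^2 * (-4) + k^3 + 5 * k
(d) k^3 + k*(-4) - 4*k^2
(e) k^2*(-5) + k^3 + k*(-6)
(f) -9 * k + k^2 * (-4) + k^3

Expanding (-5+k) * (k+1) * k:
= k^3 - 4 * k^2 - 5 * k
a) k^3 - 4 * k^2 - 5 * k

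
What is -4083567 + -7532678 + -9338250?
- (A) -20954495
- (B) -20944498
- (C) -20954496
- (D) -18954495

First: -4083567 + -7532678 = -11616245
Then: -11616245 + -9338250 = -20954495
A) -20954495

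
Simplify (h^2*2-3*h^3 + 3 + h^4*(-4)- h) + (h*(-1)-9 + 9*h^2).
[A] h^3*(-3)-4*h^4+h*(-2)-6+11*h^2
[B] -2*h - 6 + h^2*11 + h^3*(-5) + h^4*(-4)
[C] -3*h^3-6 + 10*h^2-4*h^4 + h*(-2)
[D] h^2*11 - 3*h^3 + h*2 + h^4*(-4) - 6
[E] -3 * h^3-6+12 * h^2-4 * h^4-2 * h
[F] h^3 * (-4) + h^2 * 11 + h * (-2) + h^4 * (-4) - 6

Adding the polynomials and combining like terms:
(h^2*2 - 3*h^3 + 3 + h^4*(-4) - h) + (h*(-1) - 9 + 9*h^2)
= h^3*(-3)-4*h^4+h*(-2)-6+11*h^2
A) h^3*(-3)-4*h^4+h*(-2)-6+11*h^2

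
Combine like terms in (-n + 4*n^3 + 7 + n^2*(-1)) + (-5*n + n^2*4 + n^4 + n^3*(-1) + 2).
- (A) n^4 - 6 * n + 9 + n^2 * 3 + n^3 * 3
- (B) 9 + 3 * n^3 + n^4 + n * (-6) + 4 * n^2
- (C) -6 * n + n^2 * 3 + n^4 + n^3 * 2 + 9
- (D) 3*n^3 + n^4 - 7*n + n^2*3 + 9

Adding the polynomials and combining like terms:
(-n + 4*n^3 + 7 + n^2*(-1)) + (-5*n + n^2*4 + n^4 + n^3*(-1) + 2)
= n^4 - 6 * n + 9 + n^2 * 3 + n^3 * 3
A) n^4 - 6 * n + 9 + n^2 * 3 + n^3 * 3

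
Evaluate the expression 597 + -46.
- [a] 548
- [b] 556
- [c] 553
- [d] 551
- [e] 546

597 + -46 = 551
d) 551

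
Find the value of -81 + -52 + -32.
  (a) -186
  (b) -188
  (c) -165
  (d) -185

First: -81 + -52 = -133
Then: -133 + -32 = -165
c) -165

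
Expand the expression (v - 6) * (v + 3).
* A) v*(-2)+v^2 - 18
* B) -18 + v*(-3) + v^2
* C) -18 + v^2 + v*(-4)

Expanding (v - 6) * (v + 3):
= -18 + v*(-3) + v^2
B) -18 + v*(-3) + v^2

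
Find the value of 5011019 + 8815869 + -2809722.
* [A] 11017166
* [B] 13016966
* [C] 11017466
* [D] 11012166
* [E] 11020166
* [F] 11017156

First: 5011019 + 8815869 = 13826888
Then: 13826888 + -2809722 = 11017166
A) 11017166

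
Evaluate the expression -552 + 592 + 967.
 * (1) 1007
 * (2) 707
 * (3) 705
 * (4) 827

First: -552 + 592 = 40
Then: 40 + 967 = 1007
1) 1007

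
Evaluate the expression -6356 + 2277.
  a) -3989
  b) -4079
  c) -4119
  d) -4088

-6356 + 2277 = -4079
b) -4079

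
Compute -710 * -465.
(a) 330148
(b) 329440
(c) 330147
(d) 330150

-710 * -465 = 330150
d) 330150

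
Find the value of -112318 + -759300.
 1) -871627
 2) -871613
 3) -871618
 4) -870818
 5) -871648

-112318 + -759300 = -871618
3) -871618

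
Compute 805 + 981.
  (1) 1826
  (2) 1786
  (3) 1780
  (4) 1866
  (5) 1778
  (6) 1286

805 + 981 = 1786
2) 1786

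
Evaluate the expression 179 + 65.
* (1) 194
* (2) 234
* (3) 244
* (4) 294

179 + 65 = 244
3) 244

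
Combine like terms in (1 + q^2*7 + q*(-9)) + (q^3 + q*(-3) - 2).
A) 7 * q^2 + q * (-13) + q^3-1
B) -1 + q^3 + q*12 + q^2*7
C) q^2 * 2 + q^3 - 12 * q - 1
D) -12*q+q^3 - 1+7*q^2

Adding the polynomials and combining like terms:
(1 + q^2*7 + q*(-9)) + (q^3 + q*(-3) - 2)
= -12*q+q^3 - 1+7*q^2
D) -12*q+q^3 - 1+7*q^2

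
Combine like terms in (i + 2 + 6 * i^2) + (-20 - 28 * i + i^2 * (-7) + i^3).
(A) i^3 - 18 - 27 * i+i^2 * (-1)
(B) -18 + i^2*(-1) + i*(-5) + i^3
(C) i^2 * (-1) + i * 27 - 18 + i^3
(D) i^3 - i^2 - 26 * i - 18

Adding the polynomials and combining like terms:
(i + 2 + 6*i^2) + (-20 - 28*i + i^2*(-7) + i^3)
= i^3 - 18 - 27 * i+i^2 * (-1)
A) i^3 - 18 - 27 * i+i^2 * (-1)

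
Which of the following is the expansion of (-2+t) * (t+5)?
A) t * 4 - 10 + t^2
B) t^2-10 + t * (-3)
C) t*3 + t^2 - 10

Expanding (-2+t) * (t+5):
= t*3 + t^2 - 10
C) t*3 + t^2 - 10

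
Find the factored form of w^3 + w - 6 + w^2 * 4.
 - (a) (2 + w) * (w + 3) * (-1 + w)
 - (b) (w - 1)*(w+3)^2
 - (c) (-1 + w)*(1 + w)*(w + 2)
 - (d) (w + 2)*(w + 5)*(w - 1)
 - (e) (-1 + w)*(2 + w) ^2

We need to factor w^3 + w - 6 + w^2 * 4.
The factored form is (2 + w) * (w + 3) * (-1 + w).
a) (2 + w) * (w + 3) * (-1 + w)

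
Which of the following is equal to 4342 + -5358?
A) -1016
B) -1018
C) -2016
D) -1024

4342 + -5358 = -1016
A) -1016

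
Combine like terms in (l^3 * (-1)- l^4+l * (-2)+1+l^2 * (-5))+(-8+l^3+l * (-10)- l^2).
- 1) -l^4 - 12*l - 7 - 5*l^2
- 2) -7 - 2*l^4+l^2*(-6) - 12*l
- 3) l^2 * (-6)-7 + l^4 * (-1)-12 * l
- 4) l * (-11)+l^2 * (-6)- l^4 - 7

Adding the polynomials and combining like terms:
(l^3*(-1) - l^4 + l*(-2) + 1 + l^2*(-5)) + (-8 + l^3 + l*(-10) - l^2)
= l^2 * (-6)-7 + l^4 * (-1)-12 * l
3) l^2 * (-6)-7 + l^4 * (-1)-12 * l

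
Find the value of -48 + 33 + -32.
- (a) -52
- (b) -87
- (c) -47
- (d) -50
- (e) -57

First: -48 + 33 = -15
Then: -15 + -32 = -47
c) -47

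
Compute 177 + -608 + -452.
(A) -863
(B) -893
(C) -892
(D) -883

First: 177 + -608 = -431
Then: -431 + -452 = -883
D) -883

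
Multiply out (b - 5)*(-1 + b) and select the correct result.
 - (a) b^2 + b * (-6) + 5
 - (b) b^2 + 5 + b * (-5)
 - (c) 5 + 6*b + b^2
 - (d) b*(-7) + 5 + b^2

Expanding (b - 5)*(-1 + b):
= b^2 + b * (-6) + 5
a) b^2 + b * (-6) + 5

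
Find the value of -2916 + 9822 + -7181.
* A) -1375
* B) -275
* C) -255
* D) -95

First: -2916 + 9822 = 6906
Then: 6906 + -7181 = -275
B) -275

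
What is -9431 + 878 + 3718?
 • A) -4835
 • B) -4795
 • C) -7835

First: -9431 + 878 = -8553
Then: -8553 + 3718 = -4835
A) -4835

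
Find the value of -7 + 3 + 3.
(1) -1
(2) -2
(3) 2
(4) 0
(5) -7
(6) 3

First: -7 + 3 = -4
Then: -4 + 3 = -1
1) -1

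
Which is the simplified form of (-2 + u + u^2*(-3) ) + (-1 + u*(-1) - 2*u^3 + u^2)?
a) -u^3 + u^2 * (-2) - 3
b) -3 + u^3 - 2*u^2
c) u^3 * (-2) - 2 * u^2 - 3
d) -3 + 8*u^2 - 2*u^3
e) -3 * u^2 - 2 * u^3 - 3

Adding the polynomials and combining like terms:
(-2 + u + u^2*(-3)) + (-1 + u*(-1) - 2*u^3 + u^2)
= u^3 * (-2) - 2 * u^2 - 3
c) u^3 * (-2) - 2 * u^2 - 3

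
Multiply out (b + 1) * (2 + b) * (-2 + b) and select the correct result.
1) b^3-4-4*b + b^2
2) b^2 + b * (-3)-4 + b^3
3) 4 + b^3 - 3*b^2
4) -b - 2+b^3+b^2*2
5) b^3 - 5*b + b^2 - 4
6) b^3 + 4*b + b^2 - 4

Expanding (b + 1) * (2 + b) * (-2 + b):
= b^3-4-4*b + b^2
1) b^3-4-4*b + b^2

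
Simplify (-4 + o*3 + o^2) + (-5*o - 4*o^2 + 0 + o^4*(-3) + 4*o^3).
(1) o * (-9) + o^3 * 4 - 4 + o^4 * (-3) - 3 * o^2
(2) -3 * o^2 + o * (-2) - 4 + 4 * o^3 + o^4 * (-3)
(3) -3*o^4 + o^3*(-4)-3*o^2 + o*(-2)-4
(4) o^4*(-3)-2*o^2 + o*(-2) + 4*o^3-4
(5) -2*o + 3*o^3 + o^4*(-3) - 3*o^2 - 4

Adding the polynomials and combining like terms:
(-4 + o*3 + o^2) + (-5*o - 4*o^2 + 0 + o^4*(-3) + 4*o^3)
= -3 * o^2 + o * (-2) - 4 + 4 * o^3 + o^4 * (-3)
2) -3 * o^2 + o * (-2) - 4 + 4 * o^3 + o^4 * (-3)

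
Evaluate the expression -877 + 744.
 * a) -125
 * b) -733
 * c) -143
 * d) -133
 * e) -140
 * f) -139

-877 + 744 = -133
d) -133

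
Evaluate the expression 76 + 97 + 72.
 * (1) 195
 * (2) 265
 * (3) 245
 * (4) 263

First: 76 + 97 = 173
Then: 173 + 72 = 245
3) 245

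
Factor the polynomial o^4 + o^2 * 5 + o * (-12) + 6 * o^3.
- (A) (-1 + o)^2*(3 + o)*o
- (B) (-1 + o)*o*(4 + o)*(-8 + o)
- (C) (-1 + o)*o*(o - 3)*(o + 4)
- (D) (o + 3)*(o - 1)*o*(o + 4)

We need to factor o^4 + o^2 * 5 + o * (-12) + 6 * o^3.
The factored form is (o + 3)*(o - 1)*o*(o + 4).
D) (o + 3)*(o - 1)*o*(o + 4)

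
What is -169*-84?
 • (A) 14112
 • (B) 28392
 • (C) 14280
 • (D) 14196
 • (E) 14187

-169 * -84 = 14196
D) 14196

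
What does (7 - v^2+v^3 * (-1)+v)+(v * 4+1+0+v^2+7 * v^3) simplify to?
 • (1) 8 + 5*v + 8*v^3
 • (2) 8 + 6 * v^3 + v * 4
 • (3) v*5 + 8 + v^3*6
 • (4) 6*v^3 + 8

Adding the polynomials and combining like terms:
(7 - v^2 + v^3*(-1) + v) + (v*4 + 1 + 0 + v^2 + 7*v^3)
= v*5 + 8 + v^3*6
3) v*5 + 8 + v^3*6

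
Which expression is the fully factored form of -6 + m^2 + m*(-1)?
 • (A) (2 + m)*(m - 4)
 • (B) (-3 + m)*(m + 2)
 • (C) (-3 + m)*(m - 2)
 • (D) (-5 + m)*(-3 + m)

We need to factor -6 + m^2 + m*(-1).
The factored form is (-3 + m)*(m + 2).
B) (-3 + m)*(m + 2)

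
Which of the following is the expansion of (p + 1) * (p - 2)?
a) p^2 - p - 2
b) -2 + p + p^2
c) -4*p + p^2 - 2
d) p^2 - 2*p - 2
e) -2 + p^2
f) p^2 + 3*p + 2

Expanding (p + 1) * (p - 2):
= p^2 - p - 2
a) p^2 - p - 2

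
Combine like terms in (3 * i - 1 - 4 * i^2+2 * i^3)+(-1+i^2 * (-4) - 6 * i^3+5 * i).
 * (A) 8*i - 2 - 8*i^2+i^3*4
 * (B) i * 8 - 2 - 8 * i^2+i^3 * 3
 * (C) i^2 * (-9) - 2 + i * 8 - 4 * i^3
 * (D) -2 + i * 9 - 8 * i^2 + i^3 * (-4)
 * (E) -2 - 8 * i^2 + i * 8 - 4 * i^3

Adding the polynomials and combining like terms:
(3*i - 1 - 4*i^2 + 2*i^3) + (-1 + i^2*(-4) - 6*i^3 + 5*i)
= -2 - 8 * i^2 + i * 8 - 4 * i^3
E) -2 - 8 * i^2 + i * 8 - 4 * i^3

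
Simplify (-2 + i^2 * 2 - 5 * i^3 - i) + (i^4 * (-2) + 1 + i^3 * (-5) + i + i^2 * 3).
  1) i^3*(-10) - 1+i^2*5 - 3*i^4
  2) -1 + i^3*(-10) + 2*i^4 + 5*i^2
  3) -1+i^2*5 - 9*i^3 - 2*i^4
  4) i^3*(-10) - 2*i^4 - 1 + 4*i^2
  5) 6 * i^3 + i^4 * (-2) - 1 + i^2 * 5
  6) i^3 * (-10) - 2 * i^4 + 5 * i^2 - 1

Adding the polynomials and combining like terms:
(-2 + i^2*2 - 5*i^3 - i) + (i^4*(-2) + 1 + i^3*(-5) + i + i^2*3)
= i^3 * (-10) - 2 * i^4 + 5 * i^2 - 1
6) i^3 * (-10) - 2 * i^4 + 5 * i^2 - 1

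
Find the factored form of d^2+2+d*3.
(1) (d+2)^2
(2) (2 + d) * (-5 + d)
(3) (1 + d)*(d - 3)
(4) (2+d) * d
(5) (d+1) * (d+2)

We need to factor d^2+2+d*3.
The factored form is (d+1) * (d+2).
5) (d+1) * (d+2)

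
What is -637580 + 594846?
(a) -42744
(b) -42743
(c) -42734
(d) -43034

-637580 + 594846 = -42734
c) -42734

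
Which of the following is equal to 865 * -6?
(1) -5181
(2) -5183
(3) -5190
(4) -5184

865 * -6 = -5190
3) -5190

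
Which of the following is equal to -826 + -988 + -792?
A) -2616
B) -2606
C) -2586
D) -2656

First: -826 + -988 = -1814
Then: -1814 + -792 = -2606
B) -2606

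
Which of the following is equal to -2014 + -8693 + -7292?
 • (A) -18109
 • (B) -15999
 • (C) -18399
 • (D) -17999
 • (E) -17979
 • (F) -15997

First: -2014 + -8693 = -10707
Then: -10707 + -7292 = -17999
D) -17999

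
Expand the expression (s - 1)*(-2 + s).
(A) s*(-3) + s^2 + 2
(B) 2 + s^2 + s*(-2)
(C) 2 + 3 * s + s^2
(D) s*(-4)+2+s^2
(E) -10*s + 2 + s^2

Expanding (s - 1)*(-2 + s):
= s*(-3) + s^2 + 2
A) s*(-3) + s^2 + 2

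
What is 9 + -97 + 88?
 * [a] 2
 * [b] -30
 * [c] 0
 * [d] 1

First: 9 + -97 = -88
Then: -88 + 88 = 0
c) 0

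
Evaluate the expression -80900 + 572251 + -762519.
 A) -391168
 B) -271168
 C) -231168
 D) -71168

First: -80900 + 572251 = 491351
Then: 491351 + -762519 = -271168
B) -271168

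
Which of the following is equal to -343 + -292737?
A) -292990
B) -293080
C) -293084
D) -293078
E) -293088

-343 + -292737 = -293080
B) -293080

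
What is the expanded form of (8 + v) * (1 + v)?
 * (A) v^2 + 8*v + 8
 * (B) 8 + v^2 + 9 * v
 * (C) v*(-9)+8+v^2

Expanding (8 + v) * (1 + v):
= 8 + v^2 + 9 * v
B) 8 + v^2 + 9 * v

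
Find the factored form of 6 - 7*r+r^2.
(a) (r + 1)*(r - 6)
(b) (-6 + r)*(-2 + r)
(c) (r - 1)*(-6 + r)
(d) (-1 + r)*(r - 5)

We need to factor 6 - 7*r+r^2.
The factored form is (r - 1)*(-6 + r).
c) (r - 1)*(-6 + r)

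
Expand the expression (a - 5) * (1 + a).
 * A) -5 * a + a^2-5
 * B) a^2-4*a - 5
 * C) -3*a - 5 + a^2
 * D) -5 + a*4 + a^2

Expanding (a - 5) * (1 + a):
= a^2-4*a - 5
B) a^2-4*a - 5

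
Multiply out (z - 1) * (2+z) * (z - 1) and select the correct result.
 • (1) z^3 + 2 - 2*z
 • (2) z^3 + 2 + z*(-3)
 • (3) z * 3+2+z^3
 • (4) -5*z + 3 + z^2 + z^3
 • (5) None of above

Expanding (z - 1) * (2+z) * (z - 1):
= z^3 + 2 + z*(-3)
2) z^3 + 2 + z*(-3)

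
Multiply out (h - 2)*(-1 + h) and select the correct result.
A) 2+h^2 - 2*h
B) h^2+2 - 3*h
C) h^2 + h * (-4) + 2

Expanding (h - 2)*(-1 + h):
= h^2+2 - 3*h
B) h^2+2 - 3*h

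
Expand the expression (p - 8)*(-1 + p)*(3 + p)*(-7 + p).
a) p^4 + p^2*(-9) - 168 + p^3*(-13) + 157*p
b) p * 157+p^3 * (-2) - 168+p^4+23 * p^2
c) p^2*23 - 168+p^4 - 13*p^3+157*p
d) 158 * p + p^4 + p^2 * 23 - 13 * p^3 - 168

Expanding (p - 8)*(-1 + p)*(3 + p)*(-7 + p):
= p^2*23 - 168+p^4 - 13*p^3+157*p
c) p^2*23 - 168+p^4 - 13*p^3+157*p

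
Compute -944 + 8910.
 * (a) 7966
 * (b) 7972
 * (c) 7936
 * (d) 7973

-944 + 8910 = 7966
a) 7966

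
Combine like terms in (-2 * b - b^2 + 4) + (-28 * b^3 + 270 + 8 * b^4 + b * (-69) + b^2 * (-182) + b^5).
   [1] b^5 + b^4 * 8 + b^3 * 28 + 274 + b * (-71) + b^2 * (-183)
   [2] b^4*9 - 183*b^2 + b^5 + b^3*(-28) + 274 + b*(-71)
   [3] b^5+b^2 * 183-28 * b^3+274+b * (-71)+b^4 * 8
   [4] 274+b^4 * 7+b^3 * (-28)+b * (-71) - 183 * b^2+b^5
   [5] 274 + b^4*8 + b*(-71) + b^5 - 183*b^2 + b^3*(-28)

Adding the polynomials and combining like terms:
(-2*b - b^2 + 4) + (-28*b^3 + 270 + 8*b^4 + b*(-69) + b^2*(-182) + b^5)
= 274 + b^4*8 + b*(-71) + b^5 - 183*b^2 + b^3*(-28)
5) 274 + b^4*8 + b*(-71) + b^5 - 183*b^2 + b^3*(-28)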